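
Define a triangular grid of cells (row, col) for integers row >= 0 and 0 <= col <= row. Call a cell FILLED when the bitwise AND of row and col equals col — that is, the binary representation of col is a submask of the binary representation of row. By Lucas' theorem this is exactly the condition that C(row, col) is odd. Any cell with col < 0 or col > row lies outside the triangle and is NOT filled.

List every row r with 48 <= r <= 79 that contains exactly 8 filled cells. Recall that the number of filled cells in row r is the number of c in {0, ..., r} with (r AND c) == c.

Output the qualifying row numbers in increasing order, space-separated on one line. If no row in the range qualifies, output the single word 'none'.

Row r has 2^popcount(r) filled cells, so we need popcount(r) = log2(8) = 3.
Scan r = 48..79 and keep those with exactly 3 one-bits:
r=48=110000 popcount=2 -> skip
r=49=110001 popcount=3 -> KEEP
r=50=110010 popcount=3 -> KEEP
r=51=110011 popcount=4 -> skip
r=52=110100 popcount=3 -> KEEP
r=53=110101 popcount=4 -> skip
r=54=110110 popcount=4 -> skip
r=55=110111 popcount=5 -> skip
r=56=111000 popcount=3 -> KEEP
r=57=111001 popcount=4 -> skip
r=58=111010 popcount=4 -> skip
r=59=111011 popcount=5 -> skip
r=60=111100 popcount=4 -> skip
r=61=111101 popcount=5 -> skip
r=62=111110 popcount=5 -> skip
r=63=111111 popcount=6 -> skip
r=64=1000000 popcount=1 -> skip
r=65=1000001 popcount=2 -> skip
r=66=1000010 popcount=2 -> skip
r=67=1000011 popcount=3 -> KEEP
r=68=1000100 popcount=2 -> skip
r=69=1000101 popcount=3 -> KEEP
r=70=1000110 popcount=3 -> KEEP
r=71=1000111 popcount=4 -> skip
r=72=1001000 popcount=2 -> skip
r=73=1001001 popcount=3 -> KEEP
r=74=1001010 popcount=3 -> KEEP
r=75=1001011 popcount=4 -> skip
r=76=1001100 popcount=3 -> KEEP
r=77=1001101 popcount=4 -> skip
r=78=1001110 popcount=4 -> skip
r=79=1001111 popcount=5 -> skip
Kept rows: 49 50 52 56 67 69 70 73 74 76

Answer: 49 50 52 56 67 69 70 73 74 76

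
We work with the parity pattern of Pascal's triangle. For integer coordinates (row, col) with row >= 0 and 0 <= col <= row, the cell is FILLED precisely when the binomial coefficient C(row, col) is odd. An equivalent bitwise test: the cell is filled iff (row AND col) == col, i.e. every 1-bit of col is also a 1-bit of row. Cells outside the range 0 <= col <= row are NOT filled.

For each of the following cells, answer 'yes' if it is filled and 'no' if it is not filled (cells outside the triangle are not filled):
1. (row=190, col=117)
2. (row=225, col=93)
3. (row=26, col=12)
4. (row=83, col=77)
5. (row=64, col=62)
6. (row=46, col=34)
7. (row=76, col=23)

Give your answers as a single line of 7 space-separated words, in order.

(190,117): row=0b10111110, col=0b1110101, row AND col = 0b110100 = 52; 52 != 117 -> empty
(225,93): row=0b11100001, col=0b1011101, row AND col = 0b1000001 = 65; 65 != 93 -> empty
(26,12): row=0b11010, col=0b1100, row AND col = 0b1000 = 8; 8 != 12 -> empty
(83,77): row=0b1010011, col=0b1001101, row AND col = 0b1000001 = 65; 65 != 77 -> empty
(64,62): row=0b1000000, col=0b111110, row AND col = 0b0 = 0; 0 != 62 -> empty
(46,34): row=0b101110, col=0b100010, row AND col = 0b100010 = 34; 34 == 34 -> filled
(76,23): row=0b1001100, col=0b10111, row AND col = 0b100 = 4; 4 != 23 -> empty

Answer: no no no no no yes no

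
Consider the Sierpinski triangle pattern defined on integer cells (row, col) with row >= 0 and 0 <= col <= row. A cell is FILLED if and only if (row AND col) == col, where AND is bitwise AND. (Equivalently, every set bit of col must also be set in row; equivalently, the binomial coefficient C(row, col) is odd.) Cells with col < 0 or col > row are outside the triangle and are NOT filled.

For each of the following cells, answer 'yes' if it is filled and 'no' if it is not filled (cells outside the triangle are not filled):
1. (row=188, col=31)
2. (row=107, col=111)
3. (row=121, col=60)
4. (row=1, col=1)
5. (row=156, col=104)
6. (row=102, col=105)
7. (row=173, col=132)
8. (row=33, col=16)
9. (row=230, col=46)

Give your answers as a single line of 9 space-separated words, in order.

Answer: no no no yes no no yes no no

Derivation:
(188,31): row=0b10111100, col=0b11111, row AND col = 0b11100 = 28; 28 != 31 -> empty
(107,111): col outside [0, 107] -> not filled
(121,60): row=0b1111001, col=0b111100, row AND col = 0b111000 = 56; 56 != 60 -> empty
(1,1): row=0b1, col=0b1, row AND col = 0b1 = 1; 1 == 1 -> filled
(156,104): row=0b10011100, col=0b1101000, row AND col = 0b1000 = 8; 8 != 104 -> empty
(102,105): col outside [0, 102] -> not filled
(173,132): row=0b10101101, col=0b10000100, row AND col = 0b10000100 = 132; 132 == 132 -> filled
(33,16): row=0b100001, col=0b10000, row AND col = 0b0 = 0; 0 != 16 -> empty
(230,46): row=0b11100110, col=0b101110, row AND col = 0b100110 = 38; 38 != 46 -> empty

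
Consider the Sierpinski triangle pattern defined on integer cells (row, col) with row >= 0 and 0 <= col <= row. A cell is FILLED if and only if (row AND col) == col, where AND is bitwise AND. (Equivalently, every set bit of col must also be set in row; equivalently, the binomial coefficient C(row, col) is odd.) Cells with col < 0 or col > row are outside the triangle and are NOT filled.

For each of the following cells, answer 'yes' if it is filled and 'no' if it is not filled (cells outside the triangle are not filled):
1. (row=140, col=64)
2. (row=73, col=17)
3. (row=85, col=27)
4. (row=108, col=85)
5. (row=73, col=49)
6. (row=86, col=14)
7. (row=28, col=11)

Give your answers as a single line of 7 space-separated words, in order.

Answer: no no no no no no no

Derivation:
(140,64): row=0b10001100, col=0b1000000, row AND col = 0b0 = 0; 0 != 64 -> empty
(73,17): row=0b1001001, col=0b10001, row AND col = 0b1 = 1; 1 != 17 -> empty
(85,27): row=0b1010101, col=0b11011, row AND col = 0b10001 = 17; 17 != 27 -> empty
(108,85): row=0b1101100, col=0b1010101, row AND col = 0b1000100 = 68; 68 != 85 -> empty
(73,49): row=0b1001001, col=0b110001, row AND col = 0b1 = 1; 1 != 49 -> empty
(86,14): row=0b1010110, col=0b1110, row AND col = 0b110 = 6; 6 != 14 -> empty
(28,11): row=0b11100, col=0b1011, row AND col = 0b1000 = 8; 8 != 11 -> empty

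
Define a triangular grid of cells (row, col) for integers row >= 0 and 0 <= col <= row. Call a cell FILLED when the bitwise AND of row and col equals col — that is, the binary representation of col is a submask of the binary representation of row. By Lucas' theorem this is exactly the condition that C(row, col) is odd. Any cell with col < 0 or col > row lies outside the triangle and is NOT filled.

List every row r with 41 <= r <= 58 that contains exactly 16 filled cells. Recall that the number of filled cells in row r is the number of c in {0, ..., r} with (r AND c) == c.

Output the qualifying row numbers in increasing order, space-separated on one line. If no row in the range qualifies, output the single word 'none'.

Answer: 43 45 46 51 53 54 57 58

Derivation:
Row r has 2^popcount(r) filled cells, so we need popcount(r) = log2(16) = 4.
Scan r = 41..58 and keep those with exactly 4 one-bits:
r=41=101001 popcount=3 -> skip
r=42=101010 popcount=3 -> skip
r=43=101011 popcount=4 -> KEEP
r=44=101100 popcount=3 -> skip
r=45=101101 popcount=4 -> KEEP
r=46=101110 popcount=4 -> KEEP
r=47=101111 popcount=5 -> skip
r=48=110000 popcount=2 -> skip
r=49=110001 popcount=3 -> skip
r=50=110010 popcount=3 -> skip
r=51=110011 popcount=4 -> KEEP
r=52=110100 popcount=3 -> skip
r=53=110101 popcount=4 -> KEEP
r=54=110110 popcount=4 -> KEEP
r=55=110111 popcount=5 -> skip
r=56=111000 popcount=3 -> skip
r=57=111001 popcount=4 -> KEEP
r=58=111010 popcount=4 -> KEEP
Kept rows: 43 45 46 51 53 54 57 58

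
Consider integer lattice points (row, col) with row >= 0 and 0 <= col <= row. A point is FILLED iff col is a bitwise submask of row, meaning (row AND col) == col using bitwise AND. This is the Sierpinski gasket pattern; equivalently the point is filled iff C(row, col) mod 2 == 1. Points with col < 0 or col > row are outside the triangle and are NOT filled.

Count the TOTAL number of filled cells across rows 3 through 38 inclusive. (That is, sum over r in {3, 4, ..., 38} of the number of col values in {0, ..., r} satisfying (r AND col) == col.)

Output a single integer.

r3=11 pc2: +4 =4
r4=100 pc1: +2 =6
r5=101 pc2: +4 =10
r6=110 pc2: +4 =14
r7=111 pc3: +8 =22
r8=1000 pc1: +2 =24
r9=1001 pc2: +4 =28
r10=1010 pc2: +4 =32
r11=1011 pc3: +8 =40
r12=1100 pc2: +4 =44
r13=1101 pc3: +8 =52
r14=1110 pc3: +8 =60
r15=1111 pc4: +16 =76
r16=10000 pc1: +2 =78
r17=10001 pc2: +4 =82
r18=10010 pc2: +4 =86
r19=10011 pc3: +8 =94
r20=10100 pc2: +4 =98
r21=10101 pc3: +8 =106
r22=10110 pc3: +8 =114
r23=10111 pc4: +16 =130
r24=11000 pc2: +4 =134
r25=11001 pc3: +8 =142
r26=11010 pc3: +8 =150
r27=11011 pc4: +16 =166
r28=11100 pc3: +8 =174
r29=11101 pc4: +16 =190
r30=11110 pc4: +16 =206
r31=11111 pc5: +32 =238
r32=100000 pc1: +2 =240
r33=100001 pc2: +4 =244
r34=100010 pc2: +4 =248
r35=100011 pc3: +8 =256
r36=100100 pc2: +4 =260
r37=100101 pc3: +8 =268
r38=100110 pc3: +8 =276

Answer: 276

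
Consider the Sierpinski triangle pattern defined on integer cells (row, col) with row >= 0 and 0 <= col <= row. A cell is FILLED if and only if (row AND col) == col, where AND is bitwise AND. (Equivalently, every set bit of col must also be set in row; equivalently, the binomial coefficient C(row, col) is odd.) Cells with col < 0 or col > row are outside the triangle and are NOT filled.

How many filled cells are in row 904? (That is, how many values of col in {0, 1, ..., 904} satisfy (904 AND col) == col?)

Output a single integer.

904 in binary = 1110001000
popcount(904) = number of 1-bits in 1110001000 = 4
A col c satisfies (904 AND c) == c iff every set bit of c is also set in 904; each of the 4 set bits of 904 can independently be on or off in c.
count = 2^4 = 16

Answer: 16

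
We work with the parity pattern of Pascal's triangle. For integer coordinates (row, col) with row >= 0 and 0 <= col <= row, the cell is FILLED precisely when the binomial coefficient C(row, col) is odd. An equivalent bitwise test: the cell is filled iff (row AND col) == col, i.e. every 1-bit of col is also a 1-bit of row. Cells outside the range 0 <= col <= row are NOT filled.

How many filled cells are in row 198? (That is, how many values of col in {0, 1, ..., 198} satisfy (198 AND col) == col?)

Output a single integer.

198 in binary = 11000110
popcount(198) = number of 1-bits in 11000110 = 4
A col c satisfies (198 AND c) == c iff every set bit of c is also set in 198; each of the 4 set bits of 198 can independently be on or off in c.
count = 2^4 = 16

Answer: 16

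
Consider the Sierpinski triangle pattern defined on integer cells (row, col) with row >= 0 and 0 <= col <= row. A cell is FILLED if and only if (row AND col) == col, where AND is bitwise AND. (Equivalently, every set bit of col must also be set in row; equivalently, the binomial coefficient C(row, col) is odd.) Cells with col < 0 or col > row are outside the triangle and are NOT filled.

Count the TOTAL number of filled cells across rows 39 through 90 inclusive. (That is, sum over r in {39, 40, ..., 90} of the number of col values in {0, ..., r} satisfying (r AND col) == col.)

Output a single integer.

Answer: 758

Derivation:
r39=100111 pc4: +16 =16
r40=101000 pc2: +4 =20
r41=101001 pc3: +8 =28
r42=101010 pc3: +8 =36
r43=101011 pc4: +16 =52
r44=101100 pc3: +8 =60
r45=101101 pc4: +16 =76
r46=101110 pc4: +16 =92
r47=101111 pc5: +32 =124
r48=110000 pc2: +4 =128
r49=110001 pc3: +8 =136
r50=110010 pc3: +8 =144
r51=110011 pc4: +16 =160
r52=110100 pc3: +8 =168
r53=110101 pc4: +16 =184
r54=110110 pc4: +16 =200
r55=110111 pc5: +32 =232
r56=111000 pc3: +8 =240
r57=111001 pc4: +16 =256
r58=111010 pc4: +16 =272
r59=111011 pc5: +32 =304
r60=111100 pc4: +16 =320
r61=111101 pc5: +32 =352
r62=111110 pc5: +32 =384
r63=111111 pc6: +64 =448
r64=1000000 pc1: +2 =450
r65=1000001 pc2: +4 =454
r66=1000010 pc2: +4 =458
r67=1000011 pc3: +8 =466
r68=1000100 pc2: +4 =470
r69=1000101 pc3: +8 =478
r70=1000110 pc3: +8 =486
r71=1000111 pc4: +16 =502
r72=1001000 pc2: +4 =506
r73=1001001 pc3: +8 =514
r74=1001010 pc3: +8 =522
r75=1001011 pc4: +16 =538
r76=1001100 pc3: +8 =546
r77=1001101 pc4: +16 =562
r78=1001110 pc4: +16 =578
r79=1001111 pc5: +32 =610
r80=1010000 pc2: +4 =614
r81=1010001 pc3: +8 =622
r82=1010010 pc3: +8 =630
r83=1010011 pc4: +16 =646
r84=1010100 pc3: +8 =654
r85=1010101 pc4: +16 =670
r86=1010110 pc4: +16 =686
r87=1010111 pc5: +32 =718
r88=1011000 pc3: +8 =726
r89=1011001 pc4: +16 =742
r90=1011010 pc4: +16 =758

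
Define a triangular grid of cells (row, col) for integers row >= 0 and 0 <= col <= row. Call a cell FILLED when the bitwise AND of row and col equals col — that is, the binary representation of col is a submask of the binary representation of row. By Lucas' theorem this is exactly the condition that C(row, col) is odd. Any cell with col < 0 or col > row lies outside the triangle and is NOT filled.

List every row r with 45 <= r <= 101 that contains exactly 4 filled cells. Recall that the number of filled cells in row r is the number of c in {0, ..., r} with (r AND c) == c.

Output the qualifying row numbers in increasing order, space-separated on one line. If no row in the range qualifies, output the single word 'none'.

Row r has 2^popcount(r) filled cells, so we need popcount(r) = log2(4) = 2.
Scan r = 45..101 and keep those with exactly 2 one-bits:
r=45=101101 popcount=4 -> skip
r=46=101110 popcount=4 -> skip
r=47=101111 popcount=5 -> skip
r=48=110000 popcount=2 -> KEEP
r=49=110001 popcount=3 -> skip
r=50=110010 popcount=3 -> skip
r=51=110011 popcount=4 -> skip
r=52=110100 popcount=3 -> skip
r=53=110101 popcount=4 -> skip
r=54=110110 popcount=4 -> skip
r=55=110111 popcount=5 -> skip
r=56=111000 popcount=3 -> skip
r=57=111001 popcount=4 -> skip
r=58=111010 popcount=4 -> skip
r=59=111011 popcount=5 -> skip
r=60=111100 popcount=4 -> skip
r=61=111101 popcount=5 -> skip
r=62=111110 popcount=5 -> skip
r=63=111111 popcount=6 -> skip
r=64=1000000 popcount=1 -> skip
r=65=1000001 popcount=2 -> KEEP
r=66=1000010 popcount=2 -> KEEP
r=67=1000011 popcount=3 -> skip
r=68=1000100 popcount=2 -> KEEP
r=69=1000101 popcount=3 -> skip
r=70=1000110 popcount=3 -> skip
r=71=1000111 popcount=4 -> skip
r=72=1001000 popcount=2 -> KEEP
r=73=1001001 popcount=3 -> skip
r=74=1001010 popcount=3 -> skip
r=75=1001011 popcount=4 -> skip
r=76=1001100 popcount=3 -> skip
r=77=1001101 popcount=4 -> skip
r=78=1001110 popcount=4 -> skip
r=79=1001111 popcount=5 -> skip
r=80=1010000 popcount=2 -> KEEP
r=81=1010001 popcount=3 -> skip
r=82=1010010 popcount=3 -> skip
r=83=1010011 popcount=4 -> skip
r=84=1010100 popcount=3 -> skip
r=85=1010101 popcount=4 -> skip
r=86=1010110 popcount=4 -> skip
r=87=1010111 popcount=5 -> skip
r=88=1011000 popcount=3 -> skip
r=89=1011001 popcount=4 -> skip
r=90=1011010 popcount=4 -> skip
r=91=1011011 popcount=5 -> skip
r=92=1011100 popcount=4 -> skip
r=93=1011101 popcount=5 -> skip
r=94=1011110 popcount=5 -> skip
r=95=1011111 popcount=6 -> skip
r=96=1100000 popcount=2 -> KEEP
r=97=1100001 popcount=3 -> skip
r=98=1100010 popcount=3 -> skip
r=99=1100011 popcount=4 -> skip
r=100=1100100 popcount=3 -> skip
r=101=1100101 popcount=4 -> skip
Kept rows: 48 65 66 68 72 80 96

Answer: 48 65 66 68 72 80 96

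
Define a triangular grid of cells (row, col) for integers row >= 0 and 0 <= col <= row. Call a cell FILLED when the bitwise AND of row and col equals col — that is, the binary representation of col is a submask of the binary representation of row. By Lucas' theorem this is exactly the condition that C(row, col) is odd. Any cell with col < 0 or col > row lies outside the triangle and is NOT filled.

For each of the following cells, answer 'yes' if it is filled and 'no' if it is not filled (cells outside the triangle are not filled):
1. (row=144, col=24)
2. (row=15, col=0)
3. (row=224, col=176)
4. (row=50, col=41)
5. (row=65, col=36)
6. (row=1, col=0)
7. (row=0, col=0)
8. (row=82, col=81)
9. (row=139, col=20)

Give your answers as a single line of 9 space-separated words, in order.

(144,24): row=0b10010000, col=0b11000, row AND col = 0b10000 = 16; 16 != 24 -> empty
(15,0): row=0b1111, col=0b0, row AND col = 0b0 = 0; 0 == 0 -> filled
(224,176): row=0b11100000, col=0b10110000, row AND col = 0b10100000 = 160; 160 != 176 -> empty
(50,41): row=0b110010, col=0b101001, row AND col = 0b100000 = 32; 32 != 41 -> empty
(65,36): row=0b1000001, col=0b100100, row AND col = 0b0 = 0; 0 != 36 -> empty
(1,0): row=0b1, col=0b0, row AND col = 0b0 = 0; 0 == 0 -> filled
(0,0): row=0b0, col=0b0, row AND col = 0b0 = 0; 0 == 0 -> filled
(82,81): row=0b1010010, col=0b1010001, row AND col = 0b1010000 = 80; 80 != 81 -> empty
(139,20): row=0b10001011, col=0b10100, row AND col = 0b0 = 0; 0 != 20 -> empty

Answer: no yes no no no yes yes no no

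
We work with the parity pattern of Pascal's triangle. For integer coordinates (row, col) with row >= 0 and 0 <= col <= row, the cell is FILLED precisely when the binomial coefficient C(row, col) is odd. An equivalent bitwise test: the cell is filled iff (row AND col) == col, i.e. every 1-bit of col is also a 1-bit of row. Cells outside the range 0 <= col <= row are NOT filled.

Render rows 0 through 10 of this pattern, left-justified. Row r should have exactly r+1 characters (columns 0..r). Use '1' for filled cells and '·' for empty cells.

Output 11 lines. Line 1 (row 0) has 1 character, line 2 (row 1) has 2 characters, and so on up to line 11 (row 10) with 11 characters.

r0=0: 1
r1=1: 11
r2=10: 1·1
r3=11: 1111
r4=100: 1···1
r5=101: 11··11
r6=110: 1·1·1·1
r7=111: 11111111
r8=1000: 1·······1
r9=1001: 11······11
r10=1010: 1·1·····1·1

Answer: 1
11
1·1
1111
1···1
11··11
1·1·1·1
11111111
1·······1
11······11
1·1·····1·1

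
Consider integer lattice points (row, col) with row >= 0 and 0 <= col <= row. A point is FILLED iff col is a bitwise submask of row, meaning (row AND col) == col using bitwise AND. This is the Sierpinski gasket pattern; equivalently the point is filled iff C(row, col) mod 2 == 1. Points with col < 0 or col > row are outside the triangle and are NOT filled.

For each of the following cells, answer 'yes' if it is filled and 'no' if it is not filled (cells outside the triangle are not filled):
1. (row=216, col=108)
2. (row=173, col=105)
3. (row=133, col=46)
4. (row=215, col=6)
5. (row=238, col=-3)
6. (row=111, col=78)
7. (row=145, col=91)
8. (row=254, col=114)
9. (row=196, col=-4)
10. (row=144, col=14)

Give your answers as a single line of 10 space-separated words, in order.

(216,108): row=0b11011000, col=0b1101100, row AND col = 0b1001000 = 72; 72 != 108 -> empty
(173,105): row=0b10101101, col=0b1101001, row AND col = 0b101001 = 41; 41 != 105 -> empty
(133,46): row=0b10000101, col=0b101110, row AND col = 0b100 = 4; 4 != 46 -> empty
(215,6): row=0b11010111, col=0b110, row AND col = 0b110 = 6; 6 == 6 -> filled
(238,-3): col outside [0, 238] -> not filled
(111,78): row=0b1101111, col=0b1001110, row AND col = 0b1001110 = 78; 78 == 78 -> filled
(145,91): row=0b10010001, col=0b1011011, row AND col = 0b10001 = 17; 17 != 91 -> empty
(254,114): row=0b11111110, col=0b1110010, row AND col = 0b1110010 = 114; 114 == 114 -> filled
(196,-4): col outside [0, 196] -> not filled
(144,14): row=0b10010000, col=0b1110, row AND col = 0b0 = 0; 0 != 14 -> empty

Answer: no no no yes no yes no yes no no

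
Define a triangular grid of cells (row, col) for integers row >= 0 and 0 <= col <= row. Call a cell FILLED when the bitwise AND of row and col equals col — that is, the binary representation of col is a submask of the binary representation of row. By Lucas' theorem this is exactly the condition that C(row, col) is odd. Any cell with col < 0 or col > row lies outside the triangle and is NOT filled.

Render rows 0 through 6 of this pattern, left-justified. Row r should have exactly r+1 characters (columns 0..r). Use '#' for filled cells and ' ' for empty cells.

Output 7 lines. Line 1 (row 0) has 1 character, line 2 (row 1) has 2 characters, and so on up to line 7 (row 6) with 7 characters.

Answer: #
##
# #
####
#   #
##  ##
# # # #

Derivation:
r0=0: #
r1=1: ##
r2=10: # #
r3=11: ####
r4=100: #   #
r5=101: ##  ##
r6=110: # # # #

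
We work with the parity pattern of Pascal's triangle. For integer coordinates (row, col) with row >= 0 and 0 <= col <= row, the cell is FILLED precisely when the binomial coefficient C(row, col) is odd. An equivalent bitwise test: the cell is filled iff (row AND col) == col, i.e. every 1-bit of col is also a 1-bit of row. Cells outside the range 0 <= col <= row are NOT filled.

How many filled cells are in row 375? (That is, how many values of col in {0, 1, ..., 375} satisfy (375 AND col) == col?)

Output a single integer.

375 in binary = 101110111
popcount(375) = number of 1-bits in 101110111 = 7
A col c satisfies (375 AND c) == c iff every set bit of c is also set in 375; each of the 7 set bits of 375 can independently be on or off in c.
count = 2^7 = 128

Answer: 128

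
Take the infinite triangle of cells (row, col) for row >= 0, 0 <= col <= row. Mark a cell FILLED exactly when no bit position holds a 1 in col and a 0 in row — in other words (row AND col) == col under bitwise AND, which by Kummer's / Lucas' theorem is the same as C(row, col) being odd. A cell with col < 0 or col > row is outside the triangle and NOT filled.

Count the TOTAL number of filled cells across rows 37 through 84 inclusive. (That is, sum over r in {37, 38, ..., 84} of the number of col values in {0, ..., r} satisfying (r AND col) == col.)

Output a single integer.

Answer: 670

Derivation:
r37=100101 pc3: +8 =8
r38=100110 pc3: +8 =16
r39=100111 pc4: +16 =32
r40=101000 pc2: +4 =36
r41=101001 pc3: +8 =44
r42=101010 pc3: +8 =52
r43=101011 pc4: +16 =68
r44=101100 pc3: +8 =76
r45=101101 pc4: +16 =92
r46=101110 pc4: +16 =108
r47=101111 pc5: +32 =140
r48=110000 pc2: +4 =144
r49=110001 pc3: +8 =152
r50=110010 pc3: +8 =160
r51=110011 pc4: +16 =176
r52=110100 pc3: +8 =184
r53=110101 pc4: +16 =200
r54=110110 pc4: +16 =216
r55=110111 pc5: +32 =248
r56=111000 pc3: +8 =256
r57=111001 pc4: +16 =272
r58=111010 pc4: +16 =288
r59=111011 pc5: +32 =320
r60=111100 pc4: +16 =336
r61=111101 pc5: +32 =368
r62=111110 pc5: +32 =400
r63=111111 pc6: +64 =464
r64=1000000 pc1: +2 =466
r65=1000001 pc2: +4 =470
r66=1000010 pc2: +4 =474
r67=1000011 pc3: +8 =482
r68=1000100 pc2: +4 =486
r69=1000101 pc3: +8 =494
r70=1000110 pc3: +8 =502
r71=1000111 pc4: +16 =518
r72=1001000 pc2: +4 =522
r73=1001001 pc3: +8 =530
r74=1001010 pc3: +8 =538
r75=1001011 pc4: +16 =554
r76=1001100 pc3: +8 =562
r77=1001101 pc4: +16 =578
r78=1001110 pc4: +16 =594
r79=1001111 pc5: +32 =626
r80=1010000 pc2: +4 =630
r81=1010001 pc3: +8 =638
r82=1010010 pc3: +8 =646
r83=1010011 pc4: +16 =662
r84=1010100 pc3: +8 =670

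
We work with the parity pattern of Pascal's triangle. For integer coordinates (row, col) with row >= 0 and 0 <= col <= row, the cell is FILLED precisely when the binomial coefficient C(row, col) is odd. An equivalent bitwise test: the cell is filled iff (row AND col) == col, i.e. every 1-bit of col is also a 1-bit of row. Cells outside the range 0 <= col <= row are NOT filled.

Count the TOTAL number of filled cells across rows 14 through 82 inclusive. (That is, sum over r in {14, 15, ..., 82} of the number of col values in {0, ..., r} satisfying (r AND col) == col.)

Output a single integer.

Answer: 854

Derivation:
r14=1110 pc3: +8 =8
r15=1111 pc4: +16 =24
r16=10000 pc1: +2 =26
r17=10001 pc2: +4 =30
r18=10010 pc2: +4 =34
r19=10011 pc3: +8 =42
r20=10100 pc2: +4 =46
r21=10101 pc3: +8 =54
r22=10110 pc3: +8 =62
r23=10111 pc4: +16 =78
r24=11000 pc2: +4 =82
r25=11001 pc3: +8 =90
r26=11010 pc3: +8 =98
r27=11011 pc4: +16 =114
r28=11100 pc3: +8 =122
r29=11101 pc4: +16 =138
r30=11110 pc4: +16 =154
r31=11111 pc5: +32 =186
r32=100000 pc1: +2 =188
r33=100001 pc2: +4 =192
r34=100010 pc2: +4 =196
r35=100011 pc3: +8 =204
r36=100100 pc2: +4 =208
r37=100101 pc3: +8 =216
r38=100110 pc3: +8 =224
r39=100111 pc4: +16 =240
r40=101000 pc2: +4 =244
r41=101001 pc3: +8 =252
r42=101010 pc3: +8 =260
r43=101011 pc4: +16 =276
r44=101100 pc3: +8 =284
r45=101101 pc4: +16 =300
r46=101110 pc4: +16 =316
r47=101111 pc5: +32 =348
r48=110000 pc2: +4 =352
r49=110001 pc3: +8 =360
r50=110010 pc3: +8 =368
r51=110011 pc4: +16 =384
r52=110100 pc3: +8 =392
r53=110101 pc4: +16 =408
r54=110110 pc4: +16 =424
r55=110111 pc5: +32 =456
r56=111000 pc3: +8 =464
r57=111001 pc4: +16 =480
r58=111010 pc4: +16 =496
r59=111011 pc5: +32 =528
r60=111100 pc4: +16 =544
r61=111101 pc5: +32 =576
r62=111110 pc5: +32 =608
r63=111111 pc6: +64 =672
r64=1000000 pc1: +2 =674
r65=1000001 pc2: +4 =678
r66=1000010 pc2: +4 =682
r67=1000011 pc3: +8 =690
r68=1000100 pc2: +4 =694
r69=1000101 pc3: +8 =702
r70=1000110 pc3: +8 =710
r71=1000111 pc4: +16 =726
r72=1001000 pc2: +4 =730
r73=1001001 pc3: +8 =738
r74=1001010 pc3: +8 =746
r75=1001011 pc4: +16 =762
r76=1001100 pc3: +8 =770
r77=1001101 pc4: +16 =786
r78=1001110 pc4: +16 =802
r79=1001111 pc5: +32 =834
r80=1010000 pc2: +4 =838
r81=1010001 pc3: +8 =846
r82=1010010 pc3: +8 =854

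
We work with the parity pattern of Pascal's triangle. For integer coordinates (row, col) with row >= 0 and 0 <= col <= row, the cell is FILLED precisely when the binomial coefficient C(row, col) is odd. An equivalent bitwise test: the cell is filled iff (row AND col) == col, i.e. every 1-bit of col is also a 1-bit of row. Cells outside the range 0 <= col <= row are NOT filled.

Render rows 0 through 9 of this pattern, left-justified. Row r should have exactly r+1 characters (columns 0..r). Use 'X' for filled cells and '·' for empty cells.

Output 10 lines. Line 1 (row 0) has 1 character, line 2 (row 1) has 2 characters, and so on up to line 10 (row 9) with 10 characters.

Answer: X
XX
X·X
XXXX
X···X
XX··XX
X·X·X·X
XXXXXXXX
X·······X
XX······XX

Derivation:
r0=0: X
r1=1: XX
r2=10: X·X
r3=11: XXXX
r4=100: X···X
r5=101: XX··XX
r6=110: X·X·X·X
r7=111: XXXXXXXX
r8=1000: X·······X
r9=1001: XX······XX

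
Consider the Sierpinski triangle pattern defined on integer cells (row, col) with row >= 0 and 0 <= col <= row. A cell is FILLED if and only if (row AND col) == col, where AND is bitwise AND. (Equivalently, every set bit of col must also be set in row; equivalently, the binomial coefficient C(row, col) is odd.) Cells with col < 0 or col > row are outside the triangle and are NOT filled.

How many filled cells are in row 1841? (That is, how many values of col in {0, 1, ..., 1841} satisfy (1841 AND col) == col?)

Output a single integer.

Answer: 64

Derivation:
1841 in binary = 11100110001
popcount(1841) = number of 1-bits in 11100110001 = 6
A col c satisfies (1841 AND c) == c iff every set bit of c is also set in 1841; each of the 6 set bits of 1841 can independently be on or off in c.
count = 2^6 = 64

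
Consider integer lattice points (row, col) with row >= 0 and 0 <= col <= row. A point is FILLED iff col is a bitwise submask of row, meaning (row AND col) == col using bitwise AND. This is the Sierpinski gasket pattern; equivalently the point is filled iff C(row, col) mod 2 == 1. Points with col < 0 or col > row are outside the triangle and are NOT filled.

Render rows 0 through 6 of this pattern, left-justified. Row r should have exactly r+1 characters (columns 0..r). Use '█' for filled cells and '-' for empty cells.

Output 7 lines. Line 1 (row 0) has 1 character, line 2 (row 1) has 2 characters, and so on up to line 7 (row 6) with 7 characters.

Answer: █
██
█-█
████
█---█
██--██
█-█-█-█

Derivation:
r0=0: █
r1=1: ██
r2=10: █-█
r3=11: ████
r4=100: █---█
r5=101: ██--██
r6=110: █-█-█-█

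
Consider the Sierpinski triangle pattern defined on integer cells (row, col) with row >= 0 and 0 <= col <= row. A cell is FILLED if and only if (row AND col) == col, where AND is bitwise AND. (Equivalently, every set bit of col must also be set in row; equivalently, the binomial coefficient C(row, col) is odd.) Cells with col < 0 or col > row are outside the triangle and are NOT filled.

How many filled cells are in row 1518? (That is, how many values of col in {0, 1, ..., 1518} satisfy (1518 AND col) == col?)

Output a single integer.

1518 in binary = 10111101110
popcount(1518) = number of 1-bits in 10111101110 = 8
A col c satisfies (1518 AND c) == c iff every set bit of c is also set in 1518; each of the 8 set bits of 1518 can independently be on or off in c.
count = 2^8 = 256

Answer: 256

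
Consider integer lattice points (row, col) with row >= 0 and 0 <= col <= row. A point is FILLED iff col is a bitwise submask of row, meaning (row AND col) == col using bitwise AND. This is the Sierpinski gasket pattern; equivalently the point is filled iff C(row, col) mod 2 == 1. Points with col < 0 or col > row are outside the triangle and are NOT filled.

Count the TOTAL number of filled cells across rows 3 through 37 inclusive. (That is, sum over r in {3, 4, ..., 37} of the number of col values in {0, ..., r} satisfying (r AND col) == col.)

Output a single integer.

Answer: 268

Derivation:
r3=11 pc2: +4 =4
r4=100 pc1: +2 =6
r5=101 pc2: +4 =10
r6=110 pc2: +4 =14
r7=111 pc3: +8 =22
r8=1000 pc1: +2 =24
r9=1001 pc2: +4 =28
r10=1010 pc2: +4 =32
r11=1011 pc3: +8 =40
r12=1100 pc2: +4 =44
r13=1101 pc3: +8 =52
r14=1110 pc3: +8 =60
r15=1111 pc4: +16 =76
r16=10000 pc1: +2 =78
r17=10001 pc2: +4 =82
r18=10010 pc2: +4 =86
r19=10011 pc3: +8 =94
r20=10100 pc2: +4 =98
r21=10101 pc3: +8 =106
r22=10110 pc3: +8 =114
r23=10111 pc4: +16 =130
r24=11000 pc2: +4 =134
r25=11001 pc3: +8 =142
r26=11010 pc3: +8 =150
r27=11011 pc4: +16 =166
r28=11100 pc3: +8 =174
r29=11101 pc4: +16 =190
r30=11110 pc4: +16 =206
r31=11111 pc5: +32 =238
r32=100000 pc1: +2 =240
r33=100001 pc2: +4 =244
r34=100010 pc2: +4 =248
r35=100011 pc3: +8 =256
r36=100100 pc2: +4 =260
r37=100101 pc3: +8 =268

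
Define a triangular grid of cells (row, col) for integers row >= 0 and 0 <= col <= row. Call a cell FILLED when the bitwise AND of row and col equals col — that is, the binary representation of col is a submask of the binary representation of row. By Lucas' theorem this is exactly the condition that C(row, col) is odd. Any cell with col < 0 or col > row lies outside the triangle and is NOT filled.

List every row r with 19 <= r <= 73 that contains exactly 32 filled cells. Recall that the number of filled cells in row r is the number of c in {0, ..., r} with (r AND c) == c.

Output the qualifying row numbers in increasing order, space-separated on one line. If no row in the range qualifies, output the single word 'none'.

Row r has 2^popcount(r) filled cells, so we need popcount(r) = log2(32) = 5.
Scan r = 19..73 and keep those with exactly 5 one-bits:
r=19=10011 popcount=3 -> skip
r=20=10100 popcount=2 -> skip
r=21=10101 popcount=3 -> skip
r=22=10110 popcount=3 -> skip
r=23=10111 popcount=4 -> skip
r=24=11000 popcount=2 -> skip
r=25=11001 popcount=3 -> skip
r=26=11010 popcount=3 -> skip
r=27=11011 popcount=4 -> skip
r=28=11100 popcount=3 -> skip
r=29=11101 popcount=4 -> skip
r=30=11110 popcount=4 -> skip
r=31=11111 popcount=5 -> KEEP
r=32=100000 popcount=1 -> skip
r=33=100001 popcount=2 -> skip
r=34=100010 popcount=2 -> skip
r=35=100011 popcount=3 -> skip
r=36=100100 popcount=2 -> skip
r=37=100101 popcount=3 -> skip
r=38=100110 popcount=3 -> skip
r=39=100111 popcount=4 -> skip
r=40=101000 popcount=2 -> skip
r=41=101001 popcount=3 -> skip
r=42=101010 popcount=3 -> skip
r=43=101011 popcount=4 -> skip
r=44=101100 popcount=3 -> skip
r=45=101101 popcount=4 -> skip
r=46=101110 popcount=4 -> skip
r=47=101111 popcount=5 -> KEEP
r=48=110000 popcount=2 -> skip
r=49=110001 popcount=3 -> skip
r=50=110010 popcount=3 -> skip
r=51=110011 popcount=4 -> skip
r=52=110100 popcount=3 -> skip
r=53=110101 popcount=4 -> skip
r=54=110110 popcount=4 -> skip
r=55=110111 popcount=5 -> KEEP
r=56=111000 popcount=3 -> skip
r=57=111001 popcount=4 -> skip
r=58=111010 popcount=4 -> skip
r=59=111011 popcount=5 -> KEEP
r=60=111100 popcount=4 -> skip
r=61=111101 popcount=5 -> KEEP
r=62=111110 popcount=5 -> KEEP
r=63=111111 popcount=6 -> skip
r=64=1000000 popcount=1 -> skip
r=65=1000001 popcount=2 -> skip
r=66=1000010 popcount=2 -> skip
r=67=1000011 popcount=3 -> skip
r=68=1000100 popcount=2 -> skip
r=69=1000101 popcount=3 -> skip
r=70=1000110 popcount=3 -> skip
r=71=1000111 popcount=4 -> skip
r=72=1001000 popcount=2 -> skip
r=73=1001001 popcount=3 -> skip
Kept rows: 31 47 55 59 61 62

Answer: 31 47 55 59 61 62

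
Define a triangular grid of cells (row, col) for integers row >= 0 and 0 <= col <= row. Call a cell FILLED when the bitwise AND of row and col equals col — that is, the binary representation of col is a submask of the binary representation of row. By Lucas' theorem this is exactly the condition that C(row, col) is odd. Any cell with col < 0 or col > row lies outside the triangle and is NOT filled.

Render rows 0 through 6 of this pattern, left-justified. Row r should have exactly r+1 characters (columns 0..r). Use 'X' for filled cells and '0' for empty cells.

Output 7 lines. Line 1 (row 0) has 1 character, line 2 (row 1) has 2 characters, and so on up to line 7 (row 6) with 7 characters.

r0=0: X
r1=1: XX
r2=10: X0X
r3=11: XXXX
r4=100: X000X
r5=101: XX00XX
r6=110: X0X0X0X

Answer: X
XX
X0X
XXXX
X000X
XX00XX
X0X0X0X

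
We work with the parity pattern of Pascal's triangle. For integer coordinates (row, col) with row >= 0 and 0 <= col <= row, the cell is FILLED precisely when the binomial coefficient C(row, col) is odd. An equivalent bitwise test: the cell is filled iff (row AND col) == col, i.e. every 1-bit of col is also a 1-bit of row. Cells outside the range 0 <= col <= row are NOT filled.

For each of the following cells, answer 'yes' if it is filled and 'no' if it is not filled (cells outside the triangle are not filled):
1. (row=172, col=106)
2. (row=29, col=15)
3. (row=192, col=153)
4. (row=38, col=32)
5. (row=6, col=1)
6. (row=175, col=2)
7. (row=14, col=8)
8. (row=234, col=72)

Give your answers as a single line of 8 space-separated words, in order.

Answer: no no no yes no yes yes yes

Derivation:
(172,106): row=0b10101100, col=0b1101010, row AND col = 0b101000 = 40; 40 != 106 -> empty
(29,15): row=0b11101, col=0b1111, row AND col = 0b1101 = 13; 13 != 15 -> empty
(192,153): row=0b11000000, col=0b10011001, row AND col = 0b10000000 = 128; 128 != 153 -> empty
(38,32): row=0b100110, col=0b100000, row AND col = 0b100000 = 32; 32 == 32 -> filled
(6,1): row=0b110, col=0b1, row AND col = 0b0 = 0; 0 != 1 -> empty
(175,2): row=0b10101111, col=0b10, row AND col = 0b10 = 2; 2 == 2 -> filled
(14,8): row=0b1110, col=0b1000, row AND col = 0b1000 = 8; 8 == 8 -> filled
(234,72): row=0b11101010, col=0b1001000, row AND col = 0b1001000 = 72; 72 == 72 -> filled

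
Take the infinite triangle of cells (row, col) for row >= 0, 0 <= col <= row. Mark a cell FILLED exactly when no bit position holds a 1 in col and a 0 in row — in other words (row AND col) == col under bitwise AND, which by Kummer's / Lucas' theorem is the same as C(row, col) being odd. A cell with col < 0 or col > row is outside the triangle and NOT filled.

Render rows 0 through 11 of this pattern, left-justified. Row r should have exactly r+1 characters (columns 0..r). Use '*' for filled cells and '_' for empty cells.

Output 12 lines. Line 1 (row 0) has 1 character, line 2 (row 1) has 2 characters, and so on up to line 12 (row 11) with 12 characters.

r0=0: *
r1=1: **
r2=10: *_*
r3=11: ****
r4=100: *___*
r5=101: **__**
r6=110: *_*_*_*
r7=111: ********
r8=1000: *_______*
r9=1001: **______**
r10=1010: *_*_____*_*
r11=1011: ****____****

Answer: *
**
*_*
****
*___*
**__**
*_*_*_*
********
*_______*
**______**
*_*_____*_*
****____****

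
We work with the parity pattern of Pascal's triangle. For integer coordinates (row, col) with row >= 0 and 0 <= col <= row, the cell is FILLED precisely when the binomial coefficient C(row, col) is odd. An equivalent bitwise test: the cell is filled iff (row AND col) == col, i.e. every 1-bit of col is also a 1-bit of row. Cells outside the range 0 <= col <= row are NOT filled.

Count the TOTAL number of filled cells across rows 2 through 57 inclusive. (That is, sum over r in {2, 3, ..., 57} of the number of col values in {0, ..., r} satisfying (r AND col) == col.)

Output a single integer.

Answer: 534

Derivation:
r2=10 pc1: +2 =2
r3=11 pc2: +4 =6
r4=100 pc1: +2 =8
r5=101 pc2: +4 =12
r6=110 pc2: +4 =16
r7=111 pc3: +8 =24
r8=1000 pc1: +2 =26
r9=1001 pc2: +4 =30
r10=1010 pc2: +4 =34
r11=1011 pc3: +8 =42
r12=1100 pc2: +4 =46
r13=1101 pc3: +8 =54
r14=1110 pc3: +8 =62
r15=1111 pc4: +16 =78
r16=10000 pc1: +2 =80
r17=10001 pc2: +4 =84
r18=10010 pc2: +4 =88
r19=10011 pc3: +8 =96
r20=10100 pc2: +4 =100
r21=10101 pc3: +8 =108
r22=10110 pc3: +8 =116
r23=10111 pc4: +16 =132
r24=11000 pc2: +4 =136
r25=11001 pc3: +8 =144
r26=11010 pc3: +8 =152
r27=11011 pc4: +16 =168
r28=11100 pc3: +8 =176
r29=11101 pc4: +16 =192
r30=11110 pc4: +16 =208
r31=11111 pc5: +32 =240
r32=100000 pc1: +2 =242
r33=100001 pc2: +4 =246
r34=100010 pc2: +4 =250
r35=100011 pc3: +8 =258
r36=100100 pc2: +4 =262
r37=100101 pc3: +8 =270
r38=100110 pc3: +8 =278
r39=100111 pc4: +16 =294
r40=101000 pc2: +4 =298
r41=101001 pc3: +8 =306
r42=101010 pc3: +8 =314
r43=101011 pc4: +16 =330
r44=101100 pc3: +8 =338
r45=101101 pc4: +16 =354
r46=101110 pc4: +16 =370
r47=101111 pc5: +32 =402
r48=110000 pc2: +4 =406
r49=110001 pc3: +8 =414
r50=110010 pc3: +8 =422
r51=110011 pc4: +16 =438
r52=110100 pc3: +8 =446
r53=110101 pc4: +16 =462
r54=110110 pc4: +16 =478
r55=110111 pc5: +32 =510
r56=111000 pc3: +8 =518
r57=111001 pc4: +16 =534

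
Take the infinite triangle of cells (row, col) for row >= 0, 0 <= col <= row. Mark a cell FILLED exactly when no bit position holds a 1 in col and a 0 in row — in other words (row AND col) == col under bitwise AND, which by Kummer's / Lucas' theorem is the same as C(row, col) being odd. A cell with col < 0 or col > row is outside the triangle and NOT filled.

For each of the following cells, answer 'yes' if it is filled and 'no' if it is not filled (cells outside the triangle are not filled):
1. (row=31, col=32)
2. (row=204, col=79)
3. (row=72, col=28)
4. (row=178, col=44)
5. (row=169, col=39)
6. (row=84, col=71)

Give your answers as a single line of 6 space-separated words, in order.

Answer: no no no no no no

Derivation:
(31,32): col outside [0, 31] -> not filled
(204,79): row=0b11001100, col=0b1001111, row AND col = 0b1001100 = 76; 76 != 79 -> empty
(72,28): row=0b1001000, col=0b11100, row AND col = 0b1000 = 8; 8 != 28 -> empty
(178,44): row=0b10110010, col=0b101100, row AND col = 0b100000 = 32; 32 != 44 -> empty
(169,39): row=0b10101001, col=0b100111, row AND col = 0b100001 = 33; 33 != 39 -> empty
(84,71): row=0b1010100, col=0b1000111, row AND col = 0b1000100 = 68; 68 != 71 -> empty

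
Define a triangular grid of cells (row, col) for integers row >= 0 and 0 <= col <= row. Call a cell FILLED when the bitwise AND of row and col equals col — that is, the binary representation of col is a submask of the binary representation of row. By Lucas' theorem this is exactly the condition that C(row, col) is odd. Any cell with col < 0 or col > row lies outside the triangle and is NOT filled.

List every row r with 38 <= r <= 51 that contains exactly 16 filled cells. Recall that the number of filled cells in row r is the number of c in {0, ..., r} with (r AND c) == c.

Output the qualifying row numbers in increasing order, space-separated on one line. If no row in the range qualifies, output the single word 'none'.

Row r has 2^popcount(r) filled cells, so we need popcount(r) = log2(16) = 4.
Scan r = 38..51 and keep those with exactly 4 one-bits:
r=38=100110 popcount=3 -> skip
r=39=100111 popcount=4 -> KEEP
r=40=101000 popcount=2 -> skip
r=41=101001 popcount=3 -> skip
r=42=101010 popcount=3 -> skip
r=43=101011 popcount=4 -> KEEP
r=44=101100 popcount=3 -> skip
r=45=101101 popcount=4 -> KEEP
r=46=101110 popcount=4 -> KEEP
r=47=101111 popcount=5 -> skip
r=48=110000 popcount=2 -> skip
r=49=110001 popcount=3 -> skip
r=50=110010 popcount=3 -> skip
r=51=110011 popcount=4 -> KEEP
Kept rows: 39 43 45 46 51

Answer: 39 43 45 46 51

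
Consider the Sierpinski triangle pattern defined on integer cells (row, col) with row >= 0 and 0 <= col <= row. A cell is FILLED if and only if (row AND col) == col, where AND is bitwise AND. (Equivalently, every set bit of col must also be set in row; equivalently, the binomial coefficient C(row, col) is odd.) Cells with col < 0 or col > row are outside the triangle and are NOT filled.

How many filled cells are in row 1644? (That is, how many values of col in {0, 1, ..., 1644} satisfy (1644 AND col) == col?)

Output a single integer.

Answer: 64

Derivation:
1644 in binary = 11001101100
popcount(1644) = number of 1-bits in 11001101100 = 6
A col c satisfies (1644 AND c) == c iff every set bit of c is also set in 1644; each of the 6 set bits of 1644 can independently be on or off in c.
count = 2^6 = 64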